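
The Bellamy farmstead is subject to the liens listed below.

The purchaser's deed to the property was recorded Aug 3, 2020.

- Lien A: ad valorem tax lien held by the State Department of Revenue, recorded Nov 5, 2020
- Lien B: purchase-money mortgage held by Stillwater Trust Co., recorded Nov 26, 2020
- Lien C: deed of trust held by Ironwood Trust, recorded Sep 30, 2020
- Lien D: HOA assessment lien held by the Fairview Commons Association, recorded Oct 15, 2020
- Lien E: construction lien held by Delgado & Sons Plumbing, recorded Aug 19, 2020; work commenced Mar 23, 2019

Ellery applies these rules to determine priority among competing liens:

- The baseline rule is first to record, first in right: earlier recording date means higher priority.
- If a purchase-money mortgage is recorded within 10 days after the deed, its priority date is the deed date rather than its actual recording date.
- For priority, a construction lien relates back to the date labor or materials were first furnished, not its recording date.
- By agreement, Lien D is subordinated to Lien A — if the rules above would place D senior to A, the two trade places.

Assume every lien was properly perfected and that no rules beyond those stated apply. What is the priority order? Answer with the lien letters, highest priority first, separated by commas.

Adjusting effective dates: B was recorded 115 days after the deed, outside the 10-day window, so it keeps its recording date; E relates back to Mar 23, 2019 (work commenced).
By effective date: E (Mar 23, 2019), C (Sep 30, 2020), D (Oct 15, 2020), A (Nov 5, 2020), B (Nov 26, 2020).
Because D would otherwise rank above A, the subordination swaps them.

E, C, A, D, B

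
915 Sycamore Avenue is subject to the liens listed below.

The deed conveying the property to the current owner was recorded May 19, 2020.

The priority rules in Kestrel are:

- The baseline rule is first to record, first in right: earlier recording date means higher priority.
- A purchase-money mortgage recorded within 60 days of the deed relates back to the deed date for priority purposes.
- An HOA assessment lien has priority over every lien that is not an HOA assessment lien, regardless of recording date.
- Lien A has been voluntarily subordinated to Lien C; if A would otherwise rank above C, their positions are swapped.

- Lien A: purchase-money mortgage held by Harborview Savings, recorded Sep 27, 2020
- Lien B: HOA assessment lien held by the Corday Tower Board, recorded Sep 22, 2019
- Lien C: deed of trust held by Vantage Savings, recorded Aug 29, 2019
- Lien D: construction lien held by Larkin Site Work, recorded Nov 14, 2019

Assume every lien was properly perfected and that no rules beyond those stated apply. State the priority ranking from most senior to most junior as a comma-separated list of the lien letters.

Adjusting effective dates: A was recorded 131 days after the deed, outside the 60-day window, so it keeps its recording date.
B is an HOA assessment lien and takes priority over every other lien.
The other liens, earliest effective date first: C (Aug 29, 2019), D (Nov 14, 2019), A (Sep 27, 2020).
A already ranks below C; the subordination has no effect.

B, C, D, A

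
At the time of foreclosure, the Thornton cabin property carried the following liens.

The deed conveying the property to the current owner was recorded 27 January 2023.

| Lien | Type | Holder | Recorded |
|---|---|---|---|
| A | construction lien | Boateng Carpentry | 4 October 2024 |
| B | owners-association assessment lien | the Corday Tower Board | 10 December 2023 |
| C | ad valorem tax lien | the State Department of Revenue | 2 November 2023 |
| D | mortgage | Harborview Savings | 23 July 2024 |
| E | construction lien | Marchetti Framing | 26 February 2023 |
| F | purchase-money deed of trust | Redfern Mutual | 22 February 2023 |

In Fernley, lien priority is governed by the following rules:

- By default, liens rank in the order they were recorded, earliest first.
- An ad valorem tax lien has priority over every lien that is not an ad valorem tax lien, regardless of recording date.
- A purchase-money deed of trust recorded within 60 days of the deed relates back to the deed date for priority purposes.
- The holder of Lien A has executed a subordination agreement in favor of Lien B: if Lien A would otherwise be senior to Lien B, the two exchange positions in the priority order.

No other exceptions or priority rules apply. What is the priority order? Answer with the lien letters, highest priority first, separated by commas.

First, effective dates: F was recorded within the 60-day window, so its effective date is the deed date 27 January 2023.
C is an ad valorem tax lien and takes priority over every other lien.
Among the remaining liens, by effective date: F (27 January 2023), E (26 February 2023), B (10 December 2023), D (23 July 2024), A (4 October 2024).
A already ranks below B; the subordination has no effect.

C, F, E, B, D, A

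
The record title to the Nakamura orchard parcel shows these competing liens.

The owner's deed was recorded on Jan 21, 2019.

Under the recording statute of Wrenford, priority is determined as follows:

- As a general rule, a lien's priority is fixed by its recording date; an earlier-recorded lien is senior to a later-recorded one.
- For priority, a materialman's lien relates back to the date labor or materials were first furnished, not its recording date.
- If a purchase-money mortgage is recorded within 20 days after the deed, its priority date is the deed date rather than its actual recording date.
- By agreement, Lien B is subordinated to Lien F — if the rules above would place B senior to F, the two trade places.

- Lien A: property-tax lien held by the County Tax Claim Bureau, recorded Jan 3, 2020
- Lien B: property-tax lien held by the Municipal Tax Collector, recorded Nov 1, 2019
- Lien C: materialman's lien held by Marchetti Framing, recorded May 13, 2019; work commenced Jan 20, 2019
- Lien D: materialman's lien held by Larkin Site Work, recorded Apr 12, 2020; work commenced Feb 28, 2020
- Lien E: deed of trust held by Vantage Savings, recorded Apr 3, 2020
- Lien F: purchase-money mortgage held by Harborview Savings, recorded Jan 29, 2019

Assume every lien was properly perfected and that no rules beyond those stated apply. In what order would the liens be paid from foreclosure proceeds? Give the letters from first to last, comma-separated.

Effective dates after the stated exceptions: C is treated as recorded Jan 20, 2019, the work-commencement date; D's effective date is Feb 28, 2020, when work began; F was recorded within the 20-day window, so its effective date is the deed date Jan 21, 2019.
By effective date, earliest first: C (Jan 20, 2019), F (Jan 21, 2019), B (Nov 1, 2019), A (Jan 3, 2020), D (Feb 28, 2020), E (Apr 3, 2020).
B is already junior to F, so the subordination agreement changes nothing.

C, F, B, A, D, E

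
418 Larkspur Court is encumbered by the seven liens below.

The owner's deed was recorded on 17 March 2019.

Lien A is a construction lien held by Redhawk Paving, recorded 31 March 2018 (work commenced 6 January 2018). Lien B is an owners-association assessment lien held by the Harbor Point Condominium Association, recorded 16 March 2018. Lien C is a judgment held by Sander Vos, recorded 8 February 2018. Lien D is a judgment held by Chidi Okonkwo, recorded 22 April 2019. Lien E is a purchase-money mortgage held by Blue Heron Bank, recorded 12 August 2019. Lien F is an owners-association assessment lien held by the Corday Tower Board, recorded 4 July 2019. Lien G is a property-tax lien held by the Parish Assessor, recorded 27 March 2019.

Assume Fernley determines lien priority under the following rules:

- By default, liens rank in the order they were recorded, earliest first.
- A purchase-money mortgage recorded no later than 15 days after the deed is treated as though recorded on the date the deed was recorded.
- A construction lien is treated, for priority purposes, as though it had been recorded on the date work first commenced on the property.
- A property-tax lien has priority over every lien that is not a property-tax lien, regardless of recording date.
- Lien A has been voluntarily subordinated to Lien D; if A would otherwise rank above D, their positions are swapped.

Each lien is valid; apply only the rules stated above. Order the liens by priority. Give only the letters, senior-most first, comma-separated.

Adjusting effective dates: A's effective date is 6 January 2018, when work began; E missed the 15-day window (148 days after the deed), so its recording date stands.
G is a property-tax lien, so it outranks all other liens regardless of date.
The other liens, earliest effective date first: A (6 January 2018), C (8 February 2018), B (16 March 2018), D (22 April 2019), F (4 July 2019), E (12 August 2019).
Because A would otherwise rank above D, the subordination swaps them.

G, D, C, B, A, F, E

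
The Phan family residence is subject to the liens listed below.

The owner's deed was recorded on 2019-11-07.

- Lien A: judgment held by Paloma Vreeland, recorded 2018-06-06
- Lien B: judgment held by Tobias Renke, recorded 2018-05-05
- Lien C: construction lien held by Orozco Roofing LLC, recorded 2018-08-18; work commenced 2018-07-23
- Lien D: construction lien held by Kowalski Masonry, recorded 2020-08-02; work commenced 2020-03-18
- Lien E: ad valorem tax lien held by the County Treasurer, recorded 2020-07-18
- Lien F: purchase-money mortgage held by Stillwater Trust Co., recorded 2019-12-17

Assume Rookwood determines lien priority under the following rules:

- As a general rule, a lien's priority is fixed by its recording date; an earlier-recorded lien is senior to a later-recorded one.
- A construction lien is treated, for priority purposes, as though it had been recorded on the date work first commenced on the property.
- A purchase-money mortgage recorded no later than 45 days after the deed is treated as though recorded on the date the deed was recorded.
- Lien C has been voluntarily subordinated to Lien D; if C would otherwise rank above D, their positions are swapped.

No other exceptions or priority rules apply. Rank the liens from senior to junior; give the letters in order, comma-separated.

Adjusting effective dates: C's effective date is 2018-07-23, when work began; D is treated as recorded 2020-03-18, the work-commencement date; F's effective date is the deed date, 2019-11-07.
By effective date: B (2018-05-05), A (2018-06-06), C (2018-07-23), F (2019-11-07), D (2020-03-18), E (2020-07-18).
The subordination applies — C was senior to D — so C and D swap.

B, A, D, F, C, E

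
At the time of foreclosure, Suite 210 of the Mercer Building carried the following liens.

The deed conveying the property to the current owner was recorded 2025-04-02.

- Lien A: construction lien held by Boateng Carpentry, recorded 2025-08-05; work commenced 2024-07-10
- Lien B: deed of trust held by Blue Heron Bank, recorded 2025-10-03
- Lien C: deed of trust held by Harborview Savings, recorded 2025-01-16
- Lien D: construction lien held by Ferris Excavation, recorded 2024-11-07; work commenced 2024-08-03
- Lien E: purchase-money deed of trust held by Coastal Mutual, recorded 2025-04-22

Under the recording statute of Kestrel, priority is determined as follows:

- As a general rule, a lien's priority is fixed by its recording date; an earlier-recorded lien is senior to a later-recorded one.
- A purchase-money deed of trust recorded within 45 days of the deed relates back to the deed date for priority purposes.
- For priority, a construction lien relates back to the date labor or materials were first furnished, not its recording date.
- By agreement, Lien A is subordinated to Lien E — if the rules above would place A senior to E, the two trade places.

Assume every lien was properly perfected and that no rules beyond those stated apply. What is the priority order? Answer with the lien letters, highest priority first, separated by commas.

E, D, C, A, B

Effective dates: A is treated as recorded 2024-07-10, the work-commencement date; D's effective date is 2024-08-03, when work began; E's effective date is the deed date, 2025-04-02.
By effective date, earliest first: A (2024-07-10), D (2024-08-03), C (2025-01-16), E (2025-04-02), B (2025-10-03).
A would otherwise be senior to E, so under the subordination agreement A and E exchange positions.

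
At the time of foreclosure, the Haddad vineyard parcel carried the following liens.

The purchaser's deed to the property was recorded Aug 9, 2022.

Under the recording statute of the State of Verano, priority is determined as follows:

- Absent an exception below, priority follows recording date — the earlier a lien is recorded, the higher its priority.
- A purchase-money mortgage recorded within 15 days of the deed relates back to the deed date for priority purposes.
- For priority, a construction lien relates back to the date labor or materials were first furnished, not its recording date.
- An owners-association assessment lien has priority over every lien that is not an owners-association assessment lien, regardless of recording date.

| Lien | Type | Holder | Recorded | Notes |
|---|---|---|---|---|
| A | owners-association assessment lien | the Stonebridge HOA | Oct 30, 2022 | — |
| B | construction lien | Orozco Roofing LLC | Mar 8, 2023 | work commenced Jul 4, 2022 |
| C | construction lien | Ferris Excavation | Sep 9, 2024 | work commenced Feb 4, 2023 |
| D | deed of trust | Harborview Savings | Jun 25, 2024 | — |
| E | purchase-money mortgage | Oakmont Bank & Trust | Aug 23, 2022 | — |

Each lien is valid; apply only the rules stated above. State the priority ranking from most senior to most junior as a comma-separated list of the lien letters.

Effective dates: B relates back to Jul 4, 2022 (work commenced); C is treated as recorded Feb 4, 2023, the work-commencement date; E was recorded within the 15-day window, so its effective date is the deed date Aug 9, 2022.
A is an owners-association assessment lien and takes priority over every other lien.
The other liens, earliest effective date first: B (Jul 4, 2022), E (Aug 9, 2022), C (Feb 4, 2023), D (Jun 25, 2024).

A, B, E, C, D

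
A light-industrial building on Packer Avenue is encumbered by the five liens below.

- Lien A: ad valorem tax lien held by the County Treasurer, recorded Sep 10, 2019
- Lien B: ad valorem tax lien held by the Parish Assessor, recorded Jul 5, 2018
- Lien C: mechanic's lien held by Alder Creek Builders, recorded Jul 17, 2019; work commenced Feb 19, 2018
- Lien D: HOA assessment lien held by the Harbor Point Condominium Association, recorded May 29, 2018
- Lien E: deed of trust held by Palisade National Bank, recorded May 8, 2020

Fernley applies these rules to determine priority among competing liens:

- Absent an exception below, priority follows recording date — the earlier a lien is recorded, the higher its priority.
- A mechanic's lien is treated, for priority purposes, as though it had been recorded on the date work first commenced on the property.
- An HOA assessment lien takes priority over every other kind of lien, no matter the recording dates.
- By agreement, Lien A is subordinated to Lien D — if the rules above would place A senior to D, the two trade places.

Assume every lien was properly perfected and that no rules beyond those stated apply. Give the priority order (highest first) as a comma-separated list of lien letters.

Adjusting effective dates: C relates back to Feb 19, 2018 (work commenced).
As an HOA assessment lien, D is senior to every other lien.
The other liens, earliest effective date first: C (Feb 19, 2018), B (Jul 5, 2018), A (Sep 10, 2019), E (May 8, 2020).
A is already junior to D, so the subordination agreement changes nothing.

D, C, B, A, E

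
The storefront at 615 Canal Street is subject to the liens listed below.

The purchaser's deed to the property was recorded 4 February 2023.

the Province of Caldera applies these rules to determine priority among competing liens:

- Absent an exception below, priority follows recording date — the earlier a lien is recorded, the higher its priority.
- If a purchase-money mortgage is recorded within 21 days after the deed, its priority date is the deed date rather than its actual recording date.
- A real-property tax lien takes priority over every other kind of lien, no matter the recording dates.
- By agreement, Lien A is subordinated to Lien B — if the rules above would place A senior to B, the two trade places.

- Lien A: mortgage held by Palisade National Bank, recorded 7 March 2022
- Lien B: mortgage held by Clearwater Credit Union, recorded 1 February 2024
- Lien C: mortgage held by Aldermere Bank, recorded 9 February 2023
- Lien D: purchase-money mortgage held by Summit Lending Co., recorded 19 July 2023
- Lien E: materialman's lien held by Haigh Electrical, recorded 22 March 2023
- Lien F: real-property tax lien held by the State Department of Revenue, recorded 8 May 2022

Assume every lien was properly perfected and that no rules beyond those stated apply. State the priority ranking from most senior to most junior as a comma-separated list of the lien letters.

F, B, C, E, D, A

Effective dates: D was recorded 165 days after the deed, outside the 21-day window, so it keeps its recording date.
As a real-property tax lien, F is senior to every other lien.
Remaining liens by effective date: A (7 March 2022), C (9 February 2023), E (22 March 2023), D (19 July 2023), B (1 February 2024).
Because A would otherwise rank above B, the subordination swaps them.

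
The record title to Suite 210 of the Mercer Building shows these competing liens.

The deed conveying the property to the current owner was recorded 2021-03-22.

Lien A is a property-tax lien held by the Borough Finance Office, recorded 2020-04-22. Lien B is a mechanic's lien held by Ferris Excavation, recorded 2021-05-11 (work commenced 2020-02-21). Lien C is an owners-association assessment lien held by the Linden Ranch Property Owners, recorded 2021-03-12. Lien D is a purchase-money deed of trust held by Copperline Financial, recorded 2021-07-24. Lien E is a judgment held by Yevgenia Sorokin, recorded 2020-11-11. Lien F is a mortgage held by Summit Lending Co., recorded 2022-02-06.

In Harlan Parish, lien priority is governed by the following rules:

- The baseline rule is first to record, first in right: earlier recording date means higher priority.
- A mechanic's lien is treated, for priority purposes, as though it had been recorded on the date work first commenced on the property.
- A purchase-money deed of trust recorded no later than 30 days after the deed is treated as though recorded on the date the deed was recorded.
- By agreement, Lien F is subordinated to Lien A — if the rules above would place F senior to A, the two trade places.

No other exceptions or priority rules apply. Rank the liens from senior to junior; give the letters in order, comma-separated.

B, A, E, C, D, F

Adjusting effective dates: B's effective date is 2020-02-21, when work began; D was recorded 124 days after the deed, outside the 30-day window, so it keeps its recording date.
Ordering by effective date: B (2020-02-21), A (2020-04-22), E (2020-11-11), C (2021-03-12), D (2021-07-24), F (2022-02-06).
Since F is not senior to A, the subordination leaves the order unchanged.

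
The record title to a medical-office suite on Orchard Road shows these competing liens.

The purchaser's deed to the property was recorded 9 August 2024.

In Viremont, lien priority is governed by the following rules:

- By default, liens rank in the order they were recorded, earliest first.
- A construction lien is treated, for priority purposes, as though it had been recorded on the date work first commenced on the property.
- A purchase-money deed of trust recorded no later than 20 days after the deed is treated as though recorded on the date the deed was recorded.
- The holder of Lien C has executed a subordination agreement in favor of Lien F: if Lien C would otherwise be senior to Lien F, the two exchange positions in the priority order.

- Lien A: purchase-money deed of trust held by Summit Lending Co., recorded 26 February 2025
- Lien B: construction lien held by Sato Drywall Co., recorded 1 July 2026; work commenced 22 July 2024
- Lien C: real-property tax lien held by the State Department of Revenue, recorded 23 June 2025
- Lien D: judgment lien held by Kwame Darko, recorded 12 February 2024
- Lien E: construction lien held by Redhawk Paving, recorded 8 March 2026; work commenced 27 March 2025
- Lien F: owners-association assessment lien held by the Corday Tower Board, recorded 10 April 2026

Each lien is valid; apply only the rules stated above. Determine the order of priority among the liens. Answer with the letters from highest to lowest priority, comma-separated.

D, B, A, E, F, C

Adjusting effective dates: A was recorded 201 days after the deed, outside the 20-day window, so it keeps its recording date; B relates back to 22 July 2024 (work commenced); E relates back to 27 March 2025 (work commenced).
By effective date: D (12 February 2024), B (22 July 2024), A (26 February 2025), E (27 March 2025), C (23 June 2025), F (10 April 2026).
Because C would otherwise rank above F, the subordination swaps them.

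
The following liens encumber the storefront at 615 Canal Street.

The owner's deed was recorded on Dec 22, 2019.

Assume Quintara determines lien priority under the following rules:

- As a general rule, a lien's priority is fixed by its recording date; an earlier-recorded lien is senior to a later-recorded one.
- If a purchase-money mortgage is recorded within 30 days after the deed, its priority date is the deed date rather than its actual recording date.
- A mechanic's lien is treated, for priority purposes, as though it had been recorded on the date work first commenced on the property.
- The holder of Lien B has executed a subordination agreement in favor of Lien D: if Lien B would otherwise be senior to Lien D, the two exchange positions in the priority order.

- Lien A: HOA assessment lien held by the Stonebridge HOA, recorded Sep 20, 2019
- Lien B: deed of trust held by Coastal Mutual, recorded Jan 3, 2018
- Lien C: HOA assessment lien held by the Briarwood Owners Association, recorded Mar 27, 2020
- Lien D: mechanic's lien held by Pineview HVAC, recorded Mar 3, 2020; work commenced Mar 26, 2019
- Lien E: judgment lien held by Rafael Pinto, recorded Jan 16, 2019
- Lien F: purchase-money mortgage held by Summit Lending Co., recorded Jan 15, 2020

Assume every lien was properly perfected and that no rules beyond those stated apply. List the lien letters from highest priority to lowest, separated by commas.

Adjusting effective dates: D is treated as recorded Mar 26, 2019, the work-commencement date; F's effective date is the deed date, Dec 22, 2019.
By effective date: B (Jan 3, 2018), E (Jan 16, 2019), D (Mar 26, 2019), A (Sep 20, 2019), F (Dec 22, 2019), C (Mar 27, 2020).
The subordination applies — B was senior to D — so B and D swap.

D, E, B, A, F, C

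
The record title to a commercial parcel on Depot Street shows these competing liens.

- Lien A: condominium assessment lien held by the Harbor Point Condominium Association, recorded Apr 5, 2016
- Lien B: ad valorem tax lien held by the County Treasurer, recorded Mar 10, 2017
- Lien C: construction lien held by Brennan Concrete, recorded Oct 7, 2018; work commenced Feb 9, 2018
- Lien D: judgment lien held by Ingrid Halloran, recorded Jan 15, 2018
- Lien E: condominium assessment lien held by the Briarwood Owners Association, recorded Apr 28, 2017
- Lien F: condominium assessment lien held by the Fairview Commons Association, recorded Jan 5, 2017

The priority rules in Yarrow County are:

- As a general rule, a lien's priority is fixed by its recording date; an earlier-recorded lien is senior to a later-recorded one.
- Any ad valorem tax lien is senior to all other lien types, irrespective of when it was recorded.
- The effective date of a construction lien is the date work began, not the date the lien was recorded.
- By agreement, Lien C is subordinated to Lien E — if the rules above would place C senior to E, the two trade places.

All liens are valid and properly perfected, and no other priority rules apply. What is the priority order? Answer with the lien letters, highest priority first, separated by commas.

First, effective dates: C relates back to Feb 9, 2018 (work commenced).
As an ad valorem tax lien, B is senior to every other lien.
Ordering the rest by effective date: A (Apr 5, 2016), F (Jan 5, 2017), E (Apr 28, 2017), D (Jan 15, 2018), C (Feb 9, 2018).
Since C is not senior to E, the subordination leaves the order unchanged.

B, A, F, E, D, C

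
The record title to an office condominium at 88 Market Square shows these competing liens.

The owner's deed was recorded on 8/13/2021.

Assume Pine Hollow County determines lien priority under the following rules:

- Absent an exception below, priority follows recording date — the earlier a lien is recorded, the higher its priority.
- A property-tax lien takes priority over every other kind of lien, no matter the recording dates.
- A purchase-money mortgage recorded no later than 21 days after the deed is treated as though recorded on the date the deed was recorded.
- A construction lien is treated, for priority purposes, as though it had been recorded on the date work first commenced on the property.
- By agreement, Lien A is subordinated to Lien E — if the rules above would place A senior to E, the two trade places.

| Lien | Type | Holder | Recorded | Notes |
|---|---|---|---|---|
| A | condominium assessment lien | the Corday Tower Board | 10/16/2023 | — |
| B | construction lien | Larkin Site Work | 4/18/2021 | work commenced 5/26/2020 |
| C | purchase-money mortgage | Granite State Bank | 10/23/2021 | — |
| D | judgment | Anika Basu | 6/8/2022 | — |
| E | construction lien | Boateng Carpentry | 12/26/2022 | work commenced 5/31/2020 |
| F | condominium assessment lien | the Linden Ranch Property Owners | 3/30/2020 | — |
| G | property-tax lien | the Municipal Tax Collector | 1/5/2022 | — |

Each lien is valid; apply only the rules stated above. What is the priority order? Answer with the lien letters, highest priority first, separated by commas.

G, F, B, E, C, D, A

Adjusting effective dates: B is treated as recorded 5/26/2020, the work-commencement date; C was recorded 71 days after the deed — beyond 21 days — so no relation-back applies; E relates back to 5/31/2020 (work commenced).
G is a property-tax lien, so it outranks all other liens regardless of date.
Ordering the rest by effective date: F (3/30/2020), B (5/26/2020), E (5/31/2020), C (10/23/2021), D (6/8/2022), A (10/16/2023).
Since A is not senior to E, the subordination leaves the order unchanged.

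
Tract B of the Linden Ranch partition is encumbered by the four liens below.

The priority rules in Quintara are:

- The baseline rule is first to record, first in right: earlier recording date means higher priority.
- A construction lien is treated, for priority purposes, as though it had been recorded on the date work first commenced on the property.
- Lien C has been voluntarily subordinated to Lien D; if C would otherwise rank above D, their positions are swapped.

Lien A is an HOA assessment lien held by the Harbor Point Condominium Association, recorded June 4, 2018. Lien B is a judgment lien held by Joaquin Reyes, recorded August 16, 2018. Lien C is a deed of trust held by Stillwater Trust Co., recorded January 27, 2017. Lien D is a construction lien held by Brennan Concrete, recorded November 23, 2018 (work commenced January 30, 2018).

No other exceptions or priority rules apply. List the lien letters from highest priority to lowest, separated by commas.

First, effective dates: D's effective date is January 30, 2018, when work began.
Ordering by effective date: C (January 27, 2017), D (January 30, 2018), A (June 4, 2018), B (August 16, 2018).
C is senior to D before the subordination, so the two trade places.

D, C, A, B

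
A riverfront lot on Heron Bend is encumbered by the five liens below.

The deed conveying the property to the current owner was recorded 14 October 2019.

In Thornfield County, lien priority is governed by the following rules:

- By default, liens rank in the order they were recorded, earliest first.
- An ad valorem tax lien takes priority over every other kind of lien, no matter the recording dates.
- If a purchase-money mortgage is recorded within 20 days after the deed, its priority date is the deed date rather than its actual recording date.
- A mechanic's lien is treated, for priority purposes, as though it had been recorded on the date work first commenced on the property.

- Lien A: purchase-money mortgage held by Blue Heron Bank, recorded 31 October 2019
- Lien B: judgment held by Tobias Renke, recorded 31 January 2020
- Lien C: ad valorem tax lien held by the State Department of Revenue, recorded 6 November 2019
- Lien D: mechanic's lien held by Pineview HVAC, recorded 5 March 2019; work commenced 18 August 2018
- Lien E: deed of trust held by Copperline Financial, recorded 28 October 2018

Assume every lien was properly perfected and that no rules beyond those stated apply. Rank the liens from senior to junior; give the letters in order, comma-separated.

Adjusting effective dates: A was recorded within the 20-day window, so its effective date is the deed date 14 October 2019; D relates back to 18 August 2018 (work commenced).
As an ad valorem tax lien, C is senior to every other lien.
The other liens, earliest effective date first: D (18 August 2018), E (28 October 2018), A (14 October 2019), B (31 January 2020).

C, D, E, A, B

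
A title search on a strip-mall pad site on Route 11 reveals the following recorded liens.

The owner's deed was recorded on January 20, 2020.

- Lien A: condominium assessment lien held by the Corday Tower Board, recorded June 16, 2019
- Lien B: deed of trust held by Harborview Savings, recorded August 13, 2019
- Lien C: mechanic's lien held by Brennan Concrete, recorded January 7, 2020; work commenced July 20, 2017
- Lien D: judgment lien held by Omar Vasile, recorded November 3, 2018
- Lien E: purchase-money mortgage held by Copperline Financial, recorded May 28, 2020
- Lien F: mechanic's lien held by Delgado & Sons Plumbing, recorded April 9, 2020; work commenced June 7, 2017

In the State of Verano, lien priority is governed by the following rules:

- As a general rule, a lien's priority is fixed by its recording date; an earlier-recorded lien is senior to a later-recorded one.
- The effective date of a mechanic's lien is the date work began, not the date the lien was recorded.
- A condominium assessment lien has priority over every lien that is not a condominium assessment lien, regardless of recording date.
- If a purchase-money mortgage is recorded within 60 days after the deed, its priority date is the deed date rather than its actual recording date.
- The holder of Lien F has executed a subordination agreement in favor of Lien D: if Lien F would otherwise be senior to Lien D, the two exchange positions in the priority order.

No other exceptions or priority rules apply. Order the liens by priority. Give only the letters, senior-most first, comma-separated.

A, D, C, F, B, E

First, effective dates: C's effective date is July 20, 2017, when work began; E was recorded 129 days after the deed — beyond 60 days — so no relation-back applies; F relates back to June 7, 2017 (work commenced).
A, as a condominium assessment lien, has superpriority and ranks first.
The other liens, earliest effective date first: F (June 7, 2017), C (July 20, 2017), D (November 3, 2018), B (August 13, 2019), E (May 28, 2020).
F is senior to D before the subordination, so the two trade places.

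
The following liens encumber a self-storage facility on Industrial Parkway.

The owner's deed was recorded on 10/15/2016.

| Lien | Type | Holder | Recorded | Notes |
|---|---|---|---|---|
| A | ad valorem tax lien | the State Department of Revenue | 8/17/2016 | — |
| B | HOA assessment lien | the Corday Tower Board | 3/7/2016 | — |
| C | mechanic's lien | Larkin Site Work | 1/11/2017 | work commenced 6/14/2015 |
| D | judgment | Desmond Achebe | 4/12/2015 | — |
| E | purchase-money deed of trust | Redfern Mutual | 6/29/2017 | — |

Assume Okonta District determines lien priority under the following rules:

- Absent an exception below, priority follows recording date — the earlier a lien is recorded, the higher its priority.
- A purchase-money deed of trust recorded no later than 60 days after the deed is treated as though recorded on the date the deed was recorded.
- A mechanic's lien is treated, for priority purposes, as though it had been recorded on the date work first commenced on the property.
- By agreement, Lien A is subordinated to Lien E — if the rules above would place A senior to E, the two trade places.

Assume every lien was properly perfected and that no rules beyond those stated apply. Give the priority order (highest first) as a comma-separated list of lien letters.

Adjusting effective dates: C is treated as recorded 6/14/2015, the work-commencement date; E missed the 60-day window (257 days after the deed), so its recording date stands.
Sorted by effective date: D (4/12/2015), C (6/14/2015), B (3/7/2016), A (8/17/2016), E (6/29/2017).
A would otherwise be senior to E, so under the subordination agreement A and E exchange positions.

D, C, B, E, A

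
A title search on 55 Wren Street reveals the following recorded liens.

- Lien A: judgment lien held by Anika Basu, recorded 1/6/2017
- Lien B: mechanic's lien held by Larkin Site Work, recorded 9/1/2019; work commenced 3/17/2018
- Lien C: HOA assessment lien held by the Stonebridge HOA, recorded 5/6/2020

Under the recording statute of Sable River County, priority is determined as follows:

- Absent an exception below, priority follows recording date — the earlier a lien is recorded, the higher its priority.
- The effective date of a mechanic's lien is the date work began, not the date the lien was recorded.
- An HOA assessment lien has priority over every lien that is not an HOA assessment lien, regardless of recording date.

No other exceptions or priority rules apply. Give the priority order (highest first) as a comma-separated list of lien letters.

C, A, B

First, effective dates: B's effective date is 3/17/2018, when work began.
C is an HOA assessment lien and takes priority over every other lien.
The other liens, earliest effective date first: A (1/6/2017), B (3/17/2018).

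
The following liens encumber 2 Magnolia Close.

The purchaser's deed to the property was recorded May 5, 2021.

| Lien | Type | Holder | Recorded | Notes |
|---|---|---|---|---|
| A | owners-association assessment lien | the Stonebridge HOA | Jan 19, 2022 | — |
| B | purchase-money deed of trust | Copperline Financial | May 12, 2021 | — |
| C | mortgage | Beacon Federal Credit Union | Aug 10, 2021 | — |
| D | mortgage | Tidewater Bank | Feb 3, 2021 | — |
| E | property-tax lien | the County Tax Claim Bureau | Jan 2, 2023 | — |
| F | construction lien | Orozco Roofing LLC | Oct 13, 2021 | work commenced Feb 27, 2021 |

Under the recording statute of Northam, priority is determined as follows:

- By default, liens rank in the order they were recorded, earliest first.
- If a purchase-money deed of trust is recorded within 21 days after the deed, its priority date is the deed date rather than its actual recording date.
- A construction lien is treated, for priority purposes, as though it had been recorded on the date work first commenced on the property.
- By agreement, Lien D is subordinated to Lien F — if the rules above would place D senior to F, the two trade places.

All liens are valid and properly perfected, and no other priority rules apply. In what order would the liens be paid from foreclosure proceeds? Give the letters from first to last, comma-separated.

Effective dates after the stated exceptions: B's effective date is the deed date, May 5, 2021; F is treated as recorded Feb 27, 2021, the work-commencement date.
By effective date, earliest first: D (Feb 3, 2021), F (Feb 27, 2021), B (May 5, 2021), C (Aug 10, 2021), A (Jan 19, 2022), E (Jan 2, 2023).
D is senior to F before the subordination, so the two trade places.

F, D, B, C, A, E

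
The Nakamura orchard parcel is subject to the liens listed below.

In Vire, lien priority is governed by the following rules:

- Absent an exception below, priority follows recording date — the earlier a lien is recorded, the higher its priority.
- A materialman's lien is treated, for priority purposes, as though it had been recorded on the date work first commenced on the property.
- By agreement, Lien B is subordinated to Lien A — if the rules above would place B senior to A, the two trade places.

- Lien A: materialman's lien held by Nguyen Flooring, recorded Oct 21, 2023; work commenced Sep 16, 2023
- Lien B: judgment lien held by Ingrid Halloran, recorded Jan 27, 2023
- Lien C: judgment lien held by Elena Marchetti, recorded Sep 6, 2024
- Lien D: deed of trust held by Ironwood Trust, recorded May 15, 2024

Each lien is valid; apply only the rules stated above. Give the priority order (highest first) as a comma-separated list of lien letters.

First, effective dates: A is treated as recorded Sep 16, 2023, the work-commencement date.
Sorted by effective date: B (Jan 27, 2023), A (Sep 16, 2023), D (May 15, 2024), C (Sep 6, 2024).
Because B would otherwise rank above A, the subordination swaps them.

A, B, D, C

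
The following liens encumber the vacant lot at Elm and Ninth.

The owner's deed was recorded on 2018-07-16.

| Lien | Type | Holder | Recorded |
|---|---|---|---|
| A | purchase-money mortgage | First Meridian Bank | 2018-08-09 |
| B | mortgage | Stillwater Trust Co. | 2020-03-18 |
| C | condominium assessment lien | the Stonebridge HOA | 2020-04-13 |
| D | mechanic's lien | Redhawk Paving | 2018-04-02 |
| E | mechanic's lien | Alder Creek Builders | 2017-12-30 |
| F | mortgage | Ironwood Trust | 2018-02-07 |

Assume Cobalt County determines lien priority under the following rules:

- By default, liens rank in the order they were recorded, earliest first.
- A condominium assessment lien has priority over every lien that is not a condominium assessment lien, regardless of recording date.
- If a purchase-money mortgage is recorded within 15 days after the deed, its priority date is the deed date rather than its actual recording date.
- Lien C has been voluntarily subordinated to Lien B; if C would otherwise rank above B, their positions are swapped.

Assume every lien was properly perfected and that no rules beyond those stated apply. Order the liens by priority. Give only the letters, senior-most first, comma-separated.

First, effective dates: A was recorded 24 days after the deed — beyond 15 days — so no relation-back applies.
C is a condominium assessment lien and takes priority over every other lien.
Ordering the rest by effective date: E (2017-12-30), F (2018-02-07), D (2018-04-02), A (2018-08-09), B (2020-03-18).
Because C would otherwise rank above B, the subordination swaps them.

B, E, F, D, A, C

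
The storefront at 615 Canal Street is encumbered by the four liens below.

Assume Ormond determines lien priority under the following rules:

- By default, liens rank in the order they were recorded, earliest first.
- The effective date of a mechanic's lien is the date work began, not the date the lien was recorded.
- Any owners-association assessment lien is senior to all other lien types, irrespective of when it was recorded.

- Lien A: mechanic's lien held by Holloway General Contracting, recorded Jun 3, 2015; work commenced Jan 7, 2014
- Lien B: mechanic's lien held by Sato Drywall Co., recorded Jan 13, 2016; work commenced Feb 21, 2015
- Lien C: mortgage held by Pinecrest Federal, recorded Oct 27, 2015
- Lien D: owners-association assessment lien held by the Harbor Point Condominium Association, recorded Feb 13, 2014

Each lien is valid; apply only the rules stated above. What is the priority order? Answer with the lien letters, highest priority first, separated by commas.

D, A, B, C

Effective dates after the stated exceptions: A relates back to Jan 7, 2014 (work commenced); B is treated as recorded Feb 21, 2015, the work-commencement date.
D, as an owners-association assessment lien, has superpriority and ranks first.
Among the remaining liens, by effective date: A (Jan 7, 2014), B (Feb 21, 2015), C (Oct 27, 2015).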